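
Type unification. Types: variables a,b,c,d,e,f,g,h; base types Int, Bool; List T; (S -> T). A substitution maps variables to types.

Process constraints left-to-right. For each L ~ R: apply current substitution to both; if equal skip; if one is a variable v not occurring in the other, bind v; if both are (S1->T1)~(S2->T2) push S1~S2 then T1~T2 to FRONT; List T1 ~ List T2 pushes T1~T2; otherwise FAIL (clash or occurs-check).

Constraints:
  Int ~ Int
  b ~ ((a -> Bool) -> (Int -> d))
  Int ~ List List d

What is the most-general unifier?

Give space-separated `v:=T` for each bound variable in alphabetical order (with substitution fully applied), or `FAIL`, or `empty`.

step 1: unify Int ~ Int  [subst: {-} | 2 pending]
  -> identical, skip
step 2: unify b ~ ((a -> Bool) -> (Int -> d))  [subst: {-} | 1 pending]
  bind b := ((a -> Bool) -> (Int -> d))
step 3: unify Int ~ List List d  [subst: {b:=((a -> Bool) -> (Int -> d))} | 0 pending]
  clash: Int vs List List d

Answer: FAIL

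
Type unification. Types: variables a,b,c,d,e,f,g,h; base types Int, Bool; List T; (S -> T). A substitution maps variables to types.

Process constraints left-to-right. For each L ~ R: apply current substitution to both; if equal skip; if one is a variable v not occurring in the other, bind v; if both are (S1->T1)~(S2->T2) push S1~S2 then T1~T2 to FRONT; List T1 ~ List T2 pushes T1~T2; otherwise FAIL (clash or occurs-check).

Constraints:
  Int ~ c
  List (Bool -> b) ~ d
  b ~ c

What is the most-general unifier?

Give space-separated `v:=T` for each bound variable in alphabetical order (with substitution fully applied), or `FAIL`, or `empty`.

step 1: unify Int ~ c  [subst: {-} | 2 pending]
  bind c := Int
step 2: unify List (Bool -> b) ~ d  [subst: {c:=Int} | 1 pending]
  bind d := List (Bool -> b)
step 3: unify b ~ Int  [subst: {c:=Int, d:=List (Bool -> b)} | 0 pending]
  bind b := Int

Answer: b:=Int c:=Int d:=List (Bool -> Int)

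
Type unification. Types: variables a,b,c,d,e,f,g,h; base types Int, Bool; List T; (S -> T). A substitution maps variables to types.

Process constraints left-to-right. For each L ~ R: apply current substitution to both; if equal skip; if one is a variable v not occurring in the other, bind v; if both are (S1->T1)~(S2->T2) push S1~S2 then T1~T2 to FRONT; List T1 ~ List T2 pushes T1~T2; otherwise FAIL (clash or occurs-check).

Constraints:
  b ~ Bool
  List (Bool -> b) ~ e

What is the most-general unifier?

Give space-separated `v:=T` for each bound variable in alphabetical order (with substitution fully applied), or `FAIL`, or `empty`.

step 1: unify b ~ Bool  [subst: {-} | 1 pending]
  bind b := Bool
step 2: unify List (Bool -> Bool) ~ e  [subst: {b:=Bool} | 0 pending]
  bind e := List (Bool -> Bool)

Answer: b:=Bool e:=List (Bool -> Bool)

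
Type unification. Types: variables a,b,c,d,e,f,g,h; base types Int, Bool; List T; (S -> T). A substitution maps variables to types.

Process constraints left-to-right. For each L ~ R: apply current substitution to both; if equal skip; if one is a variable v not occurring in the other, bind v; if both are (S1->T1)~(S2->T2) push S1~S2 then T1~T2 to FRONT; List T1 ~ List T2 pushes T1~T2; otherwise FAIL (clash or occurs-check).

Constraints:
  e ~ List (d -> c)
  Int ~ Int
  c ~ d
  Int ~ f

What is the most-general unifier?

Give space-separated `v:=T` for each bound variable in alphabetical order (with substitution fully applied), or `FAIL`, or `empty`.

step 1: unify e ~ List (d -> c)  [subst: {-} | 3 pending]
  bind e := List (d -> c)
step 2: unify Int ~ Int  [subst: {e:=List (d -> c)} | 2 pending]
  -> identical, skip
step 3: unify c ~ d  [subst: {e:=List (d -> c)} | 1 pending]
  bind c := d
step 4: unify Int ~ f  [subst: {e:=List (d -> c), c:=d} | 0 pending]
  bind f := Int

Answer: c:=d e:=List (d -> d) f:=Int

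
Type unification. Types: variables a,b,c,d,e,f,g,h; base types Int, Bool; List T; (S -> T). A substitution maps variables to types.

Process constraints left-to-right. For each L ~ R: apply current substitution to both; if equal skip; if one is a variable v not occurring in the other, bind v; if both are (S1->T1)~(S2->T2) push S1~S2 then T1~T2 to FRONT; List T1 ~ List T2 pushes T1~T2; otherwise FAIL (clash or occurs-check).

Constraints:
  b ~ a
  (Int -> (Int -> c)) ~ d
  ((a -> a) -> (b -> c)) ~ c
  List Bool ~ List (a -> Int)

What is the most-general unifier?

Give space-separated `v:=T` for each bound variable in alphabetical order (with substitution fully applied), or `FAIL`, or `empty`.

step 1: unify b ~ a  [subst: {-} | 3 pending]
  bind b := a
step 2: unify (Int -> (Int -> c)) ~ d  [subst: {b:=a} | 2 pending]
  bind d := (Int -> (Int -> c))
step 3: unify ((a -> a) -> (a -> c)) ~ c  [subst: {b:=a, d:=(Int -> (Int -> c))} | 1 pending]
  occurs-check fail

Answer: FAIL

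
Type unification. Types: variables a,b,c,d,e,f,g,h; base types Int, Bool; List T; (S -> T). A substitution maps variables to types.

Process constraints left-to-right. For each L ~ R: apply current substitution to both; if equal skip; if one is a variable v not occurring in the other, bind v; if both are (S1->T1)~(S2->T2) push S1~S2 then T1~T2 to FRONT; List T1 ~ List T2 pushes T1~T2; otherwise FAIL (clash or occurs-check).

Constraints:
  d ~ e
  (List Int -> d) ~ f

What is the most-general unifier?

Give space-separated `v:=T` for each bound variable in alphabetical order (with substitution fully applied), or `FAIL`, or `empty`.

step 1: unify d ~ e  [subst: {-} | 1 pending]
  bind d := e
step 2: unify (List Int -> e) ~ f  [subst: {d:=e} | 0 pending]
  bind f := (List Int -> e)

Answer: d:=e f:=(List Int -> e)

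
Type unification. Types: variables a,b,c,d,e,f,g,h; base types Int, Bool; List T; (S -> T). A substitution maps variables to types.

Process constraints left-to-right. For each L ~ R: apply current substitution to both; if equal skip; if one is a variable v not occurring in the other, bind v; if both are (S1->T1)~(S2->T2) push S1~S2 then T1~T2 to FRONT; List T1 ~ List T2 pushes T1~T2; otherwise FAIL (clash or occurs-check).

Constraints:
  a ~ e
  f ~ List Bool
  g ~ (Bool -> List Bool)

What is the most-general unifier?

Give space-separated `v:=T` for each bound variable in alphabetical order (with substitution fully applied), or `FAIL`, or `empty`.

Answer: a:=e f:=List Bool g:=(Bool -> List Bool)

Derivation:
step 1: unify a ~ e  [subst: {-} | 2 pending]
  bind a := e
step 2: unify f ~ List Bool  [subst: {a:=e} | 1 pending]
  bind f := List Bool
step 3: unify g ~ (Bool -> List Bool)  [subst: {a:=e, f:=List Bool} | 0 pending]
  bind g := (Bool -> List Bool)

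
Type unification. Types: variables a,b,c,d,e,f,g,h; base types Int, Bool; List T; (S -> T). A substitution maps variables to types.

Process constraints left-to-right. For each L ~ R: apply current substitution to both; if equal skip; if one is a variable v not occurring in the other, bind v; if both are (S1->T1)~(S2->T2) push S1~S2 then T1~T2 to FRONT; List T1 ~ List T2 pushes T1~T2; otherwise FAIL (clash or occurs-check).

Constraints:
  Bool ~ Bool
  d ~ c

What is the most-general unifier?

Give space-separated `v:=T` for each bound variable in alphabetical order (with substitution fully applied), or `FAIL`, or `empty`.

Answer: d:=c

Derivation:
step 1: unify Bool ~ Bool  [subst: {-} | 1 pending]
  -> identical, skip
step 2: unify d ~ c  [subst: {-} | 0 pending]
  bind d := c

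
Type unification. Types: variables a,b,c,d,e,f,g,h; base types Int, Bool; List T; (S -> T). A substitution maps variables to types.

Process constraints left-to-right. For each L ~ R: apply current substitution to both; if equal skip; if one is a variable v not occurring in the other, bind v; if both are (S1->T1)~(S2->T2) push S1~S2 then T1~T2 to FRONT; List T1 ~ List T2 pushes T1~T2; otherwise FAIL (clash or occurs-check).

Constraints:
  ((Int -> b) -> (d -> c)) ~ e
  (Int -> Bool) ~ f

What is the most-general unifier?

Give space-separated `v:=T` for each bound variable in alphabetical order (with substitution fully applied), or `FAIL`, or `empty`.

Answer: e:=((Int -> b) -> (d -> c)) f:=(Int -> Bool)

Derivation:
step 1: unify ((Int -> b) -> (d -> c)) ~ e  [subst: {-} | 1 pending]
  bind e := ((Int -> b) -> (d -> c))
step 2: unify (Int -> Bool) ~ f  [subst: {e:=((Int -> b) -> (d -> c))} | 0 pending]
  bind f := (Int -> Bool)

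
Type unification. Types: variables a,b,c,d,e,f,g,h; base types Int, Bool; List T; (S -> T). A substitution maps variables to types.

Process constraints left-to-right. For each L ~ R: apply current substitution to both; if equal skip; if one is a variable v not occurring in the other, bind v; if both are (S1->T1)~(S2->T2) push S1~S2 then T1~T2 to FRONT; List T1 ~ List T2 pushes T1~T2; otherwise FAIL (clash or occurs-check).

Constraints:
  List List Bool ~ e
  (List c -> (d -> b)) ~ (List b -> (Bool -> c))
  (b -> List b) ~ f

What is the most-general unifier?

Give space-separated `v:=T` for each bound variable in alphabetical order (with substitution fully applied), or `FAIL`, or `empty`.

Answer: c:=b d:=Bool e:=List List Bool f:=(b -> List b)

Derivation:
step 1: unify List List Bool ~ e  [subst: {-} | 2 pending]
  bind e := List List Bool
step 2: unify (List c -> (d -> b)) ~ (List b -> (Bool -> c))  [subst: {e:=List List Bool} | 1 pending]
  -> decompose arrow: push List c~List b, (d -> b)~(Bool -> c)
step 3: unify List c ~ List b  [subst: {e:=List List Bool} | 2 pending]
  -> decompose List: push c~b
step 4: unify c ~ b  [subst: {e:=List List Bool} | 2 pending]
  bind c := b
step 5: unify (d -> b) ~ (Bool -> b)  [subst: {e:=List List Bool, c:=b} | 1 pending]
  -> decompose arrow: push d~Bool, b~b
step 6: unify d ~ Bool  [subst: {e:=List List Bool, c:=b} | 2 pending]
  bind d := Bool
step 7: unify b ~ b  [subst: {e:=List List Bool, c:=b, d:=Bool} | 1 pending]
  -> identical, skip
step 8: unify (b -> List b) ~ f  [subst: {e:=List List Bool, c:=b, d:=Bool} | 0 pending]
  bind f := (b -> List b)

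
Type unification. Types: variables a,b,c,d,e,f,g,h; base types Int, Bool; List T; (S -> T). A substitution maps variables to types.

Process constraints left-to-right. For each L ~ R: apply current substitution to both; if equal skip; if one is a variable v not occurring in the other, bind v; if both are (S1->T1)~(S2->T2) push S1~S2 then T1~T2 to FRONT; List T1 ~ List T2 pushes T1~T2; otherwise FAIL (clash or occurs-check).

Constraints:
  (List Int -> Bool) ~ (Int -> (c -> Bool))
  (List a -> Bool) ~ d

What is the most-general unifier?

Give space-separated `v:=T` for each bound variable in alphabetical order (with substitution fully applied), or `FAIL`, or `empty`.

step 1: unify (List Int -> Bool) ~ (Int -> (c -> Bool))  [subst: {-} | 1 pending]
  -> decompose arrow: push List Int~Int, Bool~(c -> Bool)
step 2: unify List Int ~ Int  [subst: {-} | 2 pending]
  clash: List Int vs Int

Answer: FAIL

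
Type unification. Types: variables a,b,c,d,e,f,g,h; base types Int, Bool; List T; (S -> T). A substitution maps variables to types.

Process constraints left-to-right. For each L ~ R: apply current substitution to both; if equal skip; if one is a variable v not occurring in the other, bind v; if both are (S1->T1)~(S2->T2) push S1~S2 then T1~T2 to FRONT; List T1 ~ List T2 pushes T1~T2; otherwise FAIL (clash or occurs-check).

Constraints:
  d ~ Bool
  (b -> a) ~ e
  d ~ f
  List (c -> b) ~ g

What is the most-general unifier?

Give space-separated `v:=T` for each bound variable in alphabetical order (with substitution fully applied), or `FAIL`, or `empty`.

Answer: d:=Bool e:=(b -> a) f:=Bool g:=List (c -> b)

Derivation:
step 1: unify d ~ Bool  [subst: {-} | 3 pending]
  bind d := Bool
step 2: unify (b -> a) ~ e  [subst: {d:=Bool} | 2 pending]
  bind e := (b -> a)
step 3: unify Bool ~ f  [subst: {d:=Bool, e:=(b -> a)} | 1 pending]
  bind f := Bool
step 4: unify List (c -> b) ~ g  [subst: {d:=Bool, e:=(b -> a), f:=Bool} | 0 pending]
  bind g := List (c -> b)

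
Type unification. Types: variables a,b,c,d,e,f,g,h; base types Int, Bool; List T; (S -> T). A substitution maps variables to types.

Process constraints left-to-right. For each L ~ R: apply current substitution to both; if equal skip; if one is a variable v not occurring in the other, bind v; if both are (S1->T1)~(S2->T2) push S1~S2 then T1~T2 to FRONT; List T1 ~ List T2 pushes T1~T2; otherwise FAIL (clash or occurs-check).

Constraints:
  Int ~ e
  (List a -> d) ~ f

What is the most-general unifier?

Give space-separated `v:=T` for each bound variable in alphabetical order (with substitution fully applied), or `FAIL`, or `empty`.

Answer: e:=Int f:=(List a -> d)

Derivation:
step 1: unify Int ~ e  [subst: {-} | 1 pending]
  bind e := Int
step 2: unify (List a -> d) ~ f  [subst: {e:=Int} | 0 pending]
  bind f := (List a -> d)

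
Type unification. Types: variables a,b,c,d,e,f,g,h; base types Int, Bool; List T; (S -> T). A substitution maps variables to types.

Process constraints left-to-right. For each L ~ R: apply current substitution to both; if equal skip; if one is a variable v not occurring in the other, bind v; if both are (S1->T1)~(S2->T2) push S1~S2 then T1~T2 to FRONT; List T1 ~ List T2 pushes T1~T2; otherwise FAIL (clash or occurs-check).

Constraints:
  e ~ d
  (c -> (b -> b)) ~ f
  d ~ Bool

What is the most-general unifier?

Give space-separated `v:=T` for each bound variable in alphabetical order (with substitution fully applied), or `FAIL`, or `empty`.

step 1: unify e ~ d  [subst: {-} | 2 pending]
  bind e := d
step 2: unify (c -> (b -> b)) ~ f  [subst: {e:=d} | 1 pending]
  bind f := (c -> (b -> b))
step 3: unify d ~ Bool  [subst: {e:=d, f:=(c -> (b -> b))} | 0 pending]
  bind d := Bool

Answer: d:=Bool e:=Bool f:=(c -> (b -> b))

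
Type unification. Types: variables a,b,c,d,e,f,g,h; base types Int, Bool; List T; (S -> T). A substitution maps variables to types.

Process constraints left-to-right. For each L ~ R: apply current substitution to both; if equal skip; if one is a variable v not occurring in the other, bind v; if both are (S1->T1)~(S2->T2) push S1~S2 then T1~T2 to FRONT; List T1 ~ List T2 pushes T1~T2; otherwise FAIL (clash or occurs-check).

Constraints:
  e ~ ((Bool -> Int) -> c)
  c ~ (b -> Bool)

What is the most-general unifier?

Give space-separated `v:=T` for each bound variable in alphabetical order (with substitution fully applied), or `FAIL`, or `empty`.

step 1: unify e ~ ((Bool -> Int) -> c)  [subst: {-} | 1 pending]
  bind e := ((Bool -> Int) -> c)
step 2: unify c ~ (b -> Bool)  [subst: {e:=((Bool -> Int) -> c)} | 0 pending]
  bind c := (b -> Bool)

Answer: c:=(b -> Bool) e:=((Bool -> Int) -> (b -> Bool))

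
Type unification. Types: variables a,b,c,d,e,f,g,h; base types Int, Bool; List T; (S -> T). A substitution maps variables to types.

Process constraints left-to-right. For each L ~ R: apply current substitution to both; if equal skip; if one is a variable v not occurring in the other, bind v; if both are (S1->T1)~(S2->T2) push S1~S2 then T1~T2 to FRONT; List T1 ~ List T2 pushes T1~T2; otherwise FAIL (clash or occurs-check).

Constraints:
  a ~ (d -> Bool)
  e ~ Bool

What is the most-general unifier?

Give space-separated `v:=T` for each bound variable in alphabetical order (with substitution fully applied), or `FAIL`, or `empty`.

Answer: a:=(d -> Bool) e:=Bool

Derivation:
step 1: unify a ~ (d -> Bool)  [subst: {-} | 1 pending]
  bind a := (d -> Bool)
step 2: unify e ~ Bool  [subst: {a:=(d -> Bool)} | 0 pending]
  bind e := Bool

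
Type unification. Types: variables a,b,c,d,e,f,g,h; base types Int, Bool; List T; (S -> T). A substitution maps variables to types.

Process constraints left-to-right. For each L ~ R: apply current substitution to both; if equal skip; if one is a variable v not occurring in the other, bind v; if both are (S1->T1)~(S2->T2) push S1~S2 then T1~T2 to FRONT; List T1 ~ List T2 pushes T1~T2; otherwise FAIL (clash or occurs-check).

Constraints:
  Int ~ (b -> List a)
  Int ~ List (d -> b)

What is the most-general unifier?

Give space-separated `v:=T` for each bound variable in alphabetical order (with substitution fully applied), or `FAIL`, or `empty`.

step 1: unify Int ~ (b -> List a)  [subst: {-} | 1 pending]
  clash: Int vs (b -> List a)

Answer: FAIL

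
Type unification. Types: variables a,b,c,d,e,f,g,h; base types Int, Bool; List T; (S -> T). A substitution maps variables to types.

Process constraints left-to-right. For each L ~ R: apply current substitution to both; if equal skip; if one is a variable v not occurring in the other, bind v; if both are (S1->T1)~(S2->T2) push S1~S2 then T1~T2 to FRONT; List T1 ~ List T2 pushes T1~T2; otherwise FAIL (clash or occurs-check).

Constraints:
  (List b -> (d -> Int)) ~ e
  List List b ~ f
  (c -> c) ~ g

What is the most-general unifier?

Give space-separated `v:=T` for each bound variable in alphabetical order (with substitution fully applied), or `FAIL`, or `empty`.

step 1: unify (List b -> (d -> Int)) ~ e  [subst: {-} | 2 pending]
  bind e := (List b -> (d -> Int))
step 2: unify List List b ~ f  [subst: {e:=(List b -> (d -> Int))} | 1 pending]
  bind f := List List b
step 3: unify (c -> c) ~ g  [subst: {e:=(List b -> (d -> Int)), f:=List List b} | 0 pending]
  bind g := (c -> c)

Answer: e:=(List b -> (d -> Int)) f:=List List b g:=(c -> c)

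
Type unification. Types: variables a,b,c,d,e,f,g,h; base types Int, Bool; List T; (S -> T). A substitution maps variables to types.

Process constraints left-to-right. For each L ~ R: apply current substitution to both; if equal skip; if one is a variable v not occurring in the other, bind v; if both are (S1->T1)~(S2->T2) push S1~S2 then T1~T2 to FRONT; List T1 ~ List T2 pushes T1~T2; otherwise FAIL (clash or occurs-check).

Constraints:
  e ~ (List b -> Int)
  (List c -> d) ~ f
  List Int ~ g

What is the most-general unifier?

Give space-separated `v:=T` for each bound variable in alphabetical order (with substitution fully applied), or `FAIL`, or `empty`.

step 1: unify e ~ (List b -> Int)  [subst: {-} | 2 pending]
  bind e := (List b -> Int)
step 2: unify (List c -> d) ~ f  [subst: {e:=(List b -> Int)} | 1 pending]
  bind f := (List c -> d)
step 3: unify List Int ~ g  [subst: {e:=(List b -> Int), f:=(List c -> d)} | 0 pending]
  bind g := List Int

Answer: e:=(List b -> Int) f:=(List c -> d) g:=List Int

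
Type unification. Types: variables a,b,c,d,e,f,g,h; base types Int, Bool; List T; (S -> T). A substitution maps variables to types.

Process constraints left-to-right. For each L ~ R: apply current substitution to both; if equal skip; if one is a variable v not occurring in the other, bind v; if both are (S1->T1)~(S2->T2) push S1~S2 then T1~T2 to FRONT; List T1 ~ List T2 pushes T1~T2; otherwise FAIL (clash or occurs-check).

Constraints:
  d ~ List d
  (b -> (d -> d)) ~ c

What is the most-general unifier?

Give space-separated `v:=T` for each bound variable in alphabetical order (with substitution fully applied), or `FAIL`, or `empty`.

Answer: FAIL

Derivation:
step 1: unify d ~ List d  [subst: {-} | 1 pending]
  occurs-check fail: d in List d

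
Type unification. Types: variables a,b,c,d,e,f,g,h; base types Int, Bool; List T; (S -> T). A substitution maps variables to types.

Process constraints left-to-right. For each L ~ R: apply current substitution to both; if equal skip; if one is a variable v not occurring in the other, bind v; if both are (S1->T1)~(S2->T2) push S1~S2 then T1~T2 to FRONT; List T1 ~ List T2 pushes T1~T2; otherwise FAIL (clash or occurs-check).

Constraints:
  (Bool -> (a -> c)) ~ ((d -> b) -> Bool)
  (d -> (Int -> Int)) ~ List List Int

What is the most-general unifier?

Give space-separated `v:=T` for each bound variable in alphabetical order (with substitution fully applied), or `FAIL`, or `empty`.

Answer: FAIL

Derivation:
step 1: unify (Bool -> (a -> c)) ~ ((d -> b) -> Bool)  [subst: {-} | 1 pending]
  -> decompose arrow: push Bool~(d -> b), (a -> c)~Bool
step 2: unify Bool ~ (d -> b)  [subst: {-} | 2 pending]
  clash: Bool vs (d -> b)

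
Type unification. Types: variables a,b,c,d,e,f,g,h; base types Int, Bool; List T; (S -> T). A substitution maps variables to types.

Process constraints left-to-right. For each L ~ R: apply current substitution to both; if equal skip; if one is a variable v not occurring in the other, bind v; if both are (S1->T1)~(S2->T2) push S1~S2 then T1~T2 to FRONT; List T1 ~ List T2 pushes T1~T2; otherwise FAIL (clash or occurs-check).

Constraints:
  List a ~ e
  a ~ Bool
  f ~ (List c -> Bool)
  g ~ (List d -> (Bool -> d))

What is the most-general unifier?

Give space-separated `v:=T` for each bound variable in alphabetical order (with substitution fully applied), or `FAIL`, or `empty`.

Answer: a:=Bool e:=List Bool f:=(List c -> Bool) g:=(List d -> (Bool -> d))

Derivation:
step 1: unify List a ~ e  [subst: {-} | 3 pending]
  bind e := List a
step 2: unify a ~ Bool  [subst: {e:=List a} | 2 pending]
  bind a := Bool
step 3: unify f ~ (List c -> Bool)  [subst: {e:=List a, a:=Bool} | 1 pending]
  bind f := (List c -> Bool)
step 4: unify g ~ (List d -> (Bool -> d))  [subst: {e:=List a, a:=Bool, f:=(List c -> Bool)} | 0 pending]
  bind g := (List d -> (Bool -> d))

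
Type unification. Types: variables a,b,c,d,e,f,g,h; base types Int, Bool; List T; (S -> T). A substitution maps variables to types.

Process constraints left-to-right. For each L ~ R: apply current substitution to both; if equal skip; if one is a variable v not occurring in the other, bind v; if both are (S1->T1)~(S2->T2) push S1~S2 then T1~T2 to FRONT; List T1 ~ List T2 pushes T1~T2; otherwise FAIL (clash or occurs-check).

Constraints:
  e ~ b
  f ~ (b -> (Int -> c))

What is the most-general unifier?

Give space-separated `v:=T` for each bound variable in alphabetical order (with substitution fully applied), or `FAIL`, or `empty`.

Answer: e:=b f:=(b -> (Int -> c))

Derivation:
step 1: unify e ~ b  [subst: {-} | 1 pending]
  bind e := b
step 2: unify f ~ (b -> (Int -> c))  [subst: {e:=b} | 0 pending]
  bind f := (b -> (Int -> c))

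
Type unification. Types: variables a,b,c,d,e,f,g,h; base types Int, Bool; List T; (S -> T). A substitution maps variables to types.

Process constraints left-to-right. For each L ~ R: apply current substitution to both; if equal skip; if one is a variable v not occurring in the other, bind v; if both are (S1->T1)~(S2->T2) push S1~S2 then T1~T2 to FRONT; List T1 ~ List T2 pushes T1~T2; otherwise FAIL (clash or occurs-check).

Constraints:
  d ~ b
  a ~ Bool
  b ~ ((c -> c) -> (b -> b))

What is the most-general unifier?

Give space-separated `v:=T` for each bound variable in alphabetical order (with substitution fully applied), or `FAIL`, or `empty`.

step 1: unify d ~ b  [subst: {-} | 2 pending]
  bind d := b
step 2: unify a ~ Bool  [subst: {d:=b} | 1 pending]
  bind a := Bool
step 3: unify b ~ ((c -> c) -> (b -> b))  [subst: {d:=b, a:=Bool} | 0 pending]
  occurs-check fail: b in ((c -> c) -> (b -> b))

Answer: FAIL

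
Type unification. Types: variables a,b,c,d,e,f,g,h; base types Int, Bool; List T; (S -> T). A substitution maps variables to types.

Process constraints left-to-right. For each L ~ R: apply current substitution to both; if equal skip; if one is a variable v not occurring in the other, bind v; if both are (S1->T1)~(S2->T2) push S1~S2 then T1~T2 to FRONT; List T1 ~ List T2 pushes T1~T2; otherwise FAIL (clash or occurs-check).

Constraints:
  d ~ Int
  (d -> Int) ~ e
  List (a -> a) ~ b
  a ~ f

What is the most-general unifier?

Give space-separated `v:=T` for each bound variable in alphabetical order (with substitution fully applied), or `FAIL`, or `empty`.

step 1: unify d ~ Int  [subst: {-} | 3 pending]
  bind d := Int
step 2: unify (Int -> Int) ~ e  [subst: {d:=Int} | 2 pending]
  bind e := (Int -> Int)
step 3: unify List (a -> a) ~ b  [subst: {d:=Int, e:=(Int -> Int)} | 1 pending]
  bind b := List (a -> a)
step 4: unify a ~ f  [subst: {d:=Int, e:=(Int -> Int), b:=List (a -> a)} | 0 pending]
  bind a := f

Answer: a:=f b:=List (f -> f) d:=Int e:=(Int -> Int)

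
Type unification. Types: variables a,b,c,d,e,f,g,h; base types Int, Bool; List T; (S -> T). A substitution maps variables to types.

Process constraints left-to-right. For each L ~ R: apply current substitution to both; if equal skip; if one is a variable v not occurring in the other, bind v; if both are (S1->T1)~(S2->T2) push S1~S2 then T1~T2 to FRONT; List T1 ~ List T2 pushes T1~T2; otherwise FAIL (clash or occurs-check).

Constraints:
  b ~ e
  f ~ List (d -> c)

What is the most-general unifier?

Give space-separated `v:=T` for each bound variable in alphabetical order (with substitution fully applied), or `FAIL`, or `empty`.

step 1: unify b ~ e  [subst: {-} | 1 pending]
  bind b := e
step 2: unify f ~ List (d -> c)  [subst: {b:=e} | 0 pending]
  bind f := List (d -> c)

Answer: b:=e f:=List (d -> c)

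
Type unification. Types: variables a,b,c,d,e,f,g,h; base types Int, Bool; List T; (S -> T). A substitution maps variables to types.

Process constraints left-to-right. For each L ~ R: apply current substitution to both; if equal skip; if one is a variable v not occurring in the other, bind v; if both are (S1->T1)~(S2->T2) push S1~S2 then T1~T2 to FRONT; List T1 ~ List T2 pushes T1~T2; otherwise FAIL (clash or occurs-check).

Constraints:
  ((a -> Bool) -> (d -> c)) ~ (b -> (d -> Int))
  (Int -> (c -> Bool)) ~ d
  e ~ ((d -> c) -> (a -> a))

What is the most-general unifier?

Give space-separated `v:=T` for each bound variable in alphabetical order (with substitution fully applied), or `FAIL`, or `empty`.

step 1: unify ((a -> Bool) -> (d -> c)) ~ (b -> (d -> Int))  [subst: {-} | 2 pending]
  -> decompose arrow: push (a -> Bool)~b, (d -> c)~(d -> Int)
step 2: unify (a -> Bool) ~ b  [subst: {-} | 3 pending]
  bind b := (a -> Bool)
step 3: unify (d -> c) ~ (d -> Int)  [subst: {b:=(a -> Bool)} | 2 pending]
  -> decompose arrow: push d~d, c~Int
step 4: unify d ~ d  [subst: {b:=(a -> Bool)} | 3 pending]
  -> identical, skip
step 5: unify c ~ Int  [subst: {b:=(a -> Bool)} | 2 pending]
  bind c := Int
step 6: unify (Int -> (Int -> Bool)) ~ d  [subst: {b:=(a -> Bool), c:=Int} | 1 pending]
  bind d := (Int -> (Int -> Bool))
step 7: unify e ~ (((Int -> (Int -> Bool)) -> Int) -> (a -> a))  [subst: {b:=(a -> Bool), c:=Int, d:=(Int -> (Int -> Bool))} | 0 pending]
  bind e := (((Int -> (Int -> Bool)) -> Int) -> (a -> a))

Answer: b:=(a -> Bool) c:=Int d:=(Int -> (Int -> Bool)) e:=(((Int -> (Int -> Bool)) -> Int) -> (a -> a))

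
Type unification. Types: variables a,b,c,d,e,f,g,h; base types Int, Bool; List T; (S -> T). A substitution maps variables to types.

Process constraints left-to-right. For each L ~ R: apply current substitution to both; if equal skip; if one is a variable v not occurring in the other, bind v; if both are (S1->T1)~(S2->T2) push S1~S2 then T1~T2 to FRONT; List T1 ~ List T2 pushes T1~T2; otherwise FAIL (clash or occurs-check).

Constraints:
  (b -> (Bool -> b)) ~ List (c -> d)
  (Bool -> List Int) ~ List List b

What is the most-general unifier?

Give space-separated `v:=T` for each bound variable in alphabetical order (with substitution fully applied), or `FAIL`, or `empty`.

Answer: FAIL

Derivation:
step 1: unify (b -> (Bool -> b)) ~ List (c -> d)  [subst: {-} | 1 pending]
  clash: (b -> (Bool -> b)) vs List (c -> d)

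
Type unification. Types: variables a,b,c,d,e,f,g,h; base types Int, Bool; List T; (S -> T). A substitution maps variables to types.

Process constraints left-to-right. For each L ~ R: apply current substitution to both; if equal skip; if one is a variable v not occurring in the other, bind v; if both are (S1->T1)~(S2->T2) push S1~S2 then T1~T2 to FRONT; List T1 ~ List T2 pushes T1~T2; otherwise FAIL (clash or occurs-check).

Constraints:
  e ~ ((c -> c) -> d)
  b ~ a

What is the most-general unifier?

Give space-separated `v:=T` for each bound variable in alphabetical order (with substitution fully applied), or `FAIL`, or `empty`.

Answer: b:=a e:=((c -> c) -> d)

Derivation:
step 1: unify e ~ ((c -> c) -> d)  [subst: {-} | 1 pending]
  bind e := ((c -> c) -> d)
step 2: unify b ~ a  [subst: {e:=((c -> c) -> d)} | 0 pending]
  bind b := a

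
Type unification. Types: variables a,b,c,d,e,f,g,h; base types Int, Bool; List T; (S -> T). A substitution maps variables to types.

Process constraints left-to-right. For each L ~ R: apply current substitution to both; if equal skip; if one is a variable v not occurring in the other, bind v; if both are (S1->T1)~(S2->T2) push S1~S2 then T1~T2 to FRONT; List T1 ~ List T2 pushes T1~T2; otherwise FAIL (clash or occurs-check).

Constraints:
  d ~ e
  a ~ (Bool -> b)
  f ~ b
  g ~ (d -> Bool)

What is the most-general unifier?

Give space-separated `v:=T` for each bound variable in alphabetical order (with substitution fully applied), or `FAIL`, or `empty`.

Answer: a:=(Bool -> b) d:=e f:=b g:=(e -> Bool)

Derivation:
step 1: unify d ~ e  [subst: {-} | 3 pending]
  bind d := e
step 2: unify a ~ (Bool -> b)  [subst: {d:=e} | 2 pending]
  bind a := (Bool -> b)
step 3: unify f ~ b  [subst: {d:=e, a:=(Bool -> b)} | 1 pending]
  bind f := b
step 4: unify g ~ (e -> Bool)  [subst: {d:=e, a:=(Bool -> b), f:=b} | 0 pending]
  bind g := (e -> Bool)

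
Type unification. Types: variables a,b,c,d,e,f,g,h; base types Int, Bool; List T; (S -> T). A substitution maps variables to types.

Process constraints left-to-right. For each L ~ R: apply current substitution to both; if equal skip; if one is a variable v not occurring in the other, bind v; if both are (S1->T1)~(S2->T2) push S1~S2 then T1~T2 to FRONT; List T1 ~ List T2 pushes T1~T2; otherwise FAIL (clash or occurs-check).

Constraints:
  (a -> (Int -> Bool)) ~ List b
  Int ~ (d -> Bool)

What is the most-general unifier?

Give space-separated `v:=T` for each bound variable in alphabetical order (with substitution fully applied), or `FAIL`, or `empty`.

step 1: unify (a -> (Int -> Bool)) ~ List b  [subst: {-} | 1 pending]
  clash: (a -> (Int -> Bool)) vs List b

Answer: FAIL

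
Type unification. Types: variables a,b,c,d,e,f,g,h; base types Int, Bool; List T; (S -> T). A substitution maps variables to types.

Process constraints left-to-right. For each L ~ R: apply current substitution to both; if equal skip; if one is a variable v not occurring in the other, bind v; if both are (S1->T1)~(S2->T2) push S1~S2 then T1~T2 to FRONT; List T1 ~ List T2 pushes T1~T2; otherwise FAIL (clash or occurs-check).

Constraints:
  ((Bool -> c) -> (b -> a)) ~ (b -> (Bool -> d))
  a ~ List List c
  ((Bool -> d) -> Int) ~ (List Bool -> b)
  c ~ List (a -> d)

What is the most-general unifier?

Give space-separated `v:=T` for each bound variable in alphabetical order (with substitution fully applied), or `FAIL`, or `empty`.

step 1: unify ((Bool -> c) -> (b -> a)) ~ (b -> (Bool -> d))  [subst: {-} | 3 pending]
  -> decompose arrow: push (Bool -> c)~b, (b -> a)~(Bool -> d)
step 2: unify (Bool -> c) ~ b  [subst: {-} | 4 pending]
  bind b := (Bool -> c)
step 3: unify ((Bool -> c) -> a) ~ (Bool -> d)  [subst: {b:=(Bool -> c)} | 3 pending]
  -> decompose arrow: push (Bool -> c)~Bool, a~d
step 4: unify (Bool -> c) ~ Bool  [subst: {b:=(Bool -> c)} | 4 pending]
  clash: (Bool -> c) vs Bool

Answer: FAIL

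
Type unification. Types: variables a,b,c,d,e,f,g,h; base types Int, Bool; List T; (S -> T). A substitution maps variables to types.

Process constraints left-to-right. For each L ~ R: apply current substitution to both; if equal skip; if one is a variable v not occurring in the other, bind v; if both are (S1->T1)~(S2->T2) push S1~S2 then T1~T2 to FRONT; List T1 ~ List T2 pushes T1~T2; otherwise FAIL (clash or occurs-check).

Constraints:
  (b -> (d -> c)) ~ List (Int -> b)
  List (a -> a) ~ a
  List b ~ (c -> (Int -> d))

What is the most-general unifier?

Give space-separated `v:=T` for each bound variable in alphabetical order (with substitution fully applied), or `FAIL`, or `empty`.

Answer: FAIL

Derivation:
step 1: unify (b -> (d -> c)) ~ List (Int -> b)  [subst: {-} | 2 pending]
  clash: (b -> (d -> c)) vs List (Int -> b)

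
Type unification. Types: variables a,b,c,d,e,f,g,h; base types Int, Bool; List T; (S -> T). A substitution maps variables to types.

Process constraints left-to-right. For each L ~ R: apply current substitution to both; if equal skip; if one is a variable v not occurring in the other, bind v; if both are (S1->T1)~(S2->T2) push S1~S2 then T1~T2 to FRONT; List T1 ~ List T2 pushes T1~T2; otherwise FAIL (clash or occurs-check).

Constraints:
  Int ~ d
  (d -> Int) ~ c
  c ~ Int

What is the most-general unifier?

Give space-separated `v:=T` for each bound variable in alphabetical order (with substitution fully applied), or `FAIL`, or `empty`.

Answer: FAIL

Derivation:
step 1: unify Int ~ d  [subst: {-} | 2 pending]
  bind d := Int
step 2: unify (Int -> Int) ~ c  [subst: {d:=Int} | 1 pending]
  bind c := (Int -> Int)
step 3: unify (Int -> Int) ~ Int  [subst: {d:=Int, c:=(Int -> Int)} | 0 pending]
  clash: (Int -> Int) vs Int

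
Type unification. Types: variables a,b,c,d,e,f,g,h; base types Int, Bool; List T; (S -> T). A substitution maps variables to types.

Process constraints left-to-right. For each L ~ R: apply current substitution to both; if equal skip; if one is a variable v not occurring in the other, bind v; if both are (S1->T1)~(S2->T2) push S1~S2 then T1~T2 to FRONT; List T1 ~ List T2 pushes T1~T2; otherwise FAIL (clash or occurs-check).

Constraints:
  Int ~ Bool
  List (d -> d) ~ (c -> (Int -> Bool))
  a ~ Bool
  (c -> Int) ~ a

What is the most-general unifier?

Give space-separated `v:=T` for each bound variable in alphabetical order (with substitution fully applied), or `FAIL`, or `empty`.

Answer: FAIL

Derivation:
step 1: unify Int ~ Bool  [subst: {-} | 3 pending]
  clash: Int vs Bool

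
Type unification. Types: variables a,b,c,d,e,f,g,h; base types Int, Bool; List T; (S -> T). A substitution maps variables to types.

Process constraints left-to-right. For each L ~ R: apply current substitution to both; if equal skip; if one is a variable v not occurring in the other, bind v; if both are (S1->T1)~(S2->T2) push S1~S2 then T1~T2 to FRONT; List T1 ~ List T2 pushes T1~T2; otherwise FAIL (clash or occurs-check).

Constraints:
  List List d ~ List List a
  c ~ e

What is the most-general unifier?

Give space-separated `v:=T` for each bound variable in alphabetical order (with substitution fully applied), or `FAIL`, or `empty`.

Answer: c:=e d:=a

Derivation:
step 1: unify List List d ~ List List a  [subst: {-} | 1 pending]
  -> decompose List: push List d~List a
step 2: unify List d ~ List a  [subst: {-} | 1 pending]
  -> decompose List: push d~a
step 3: unify d ~ a  [subst: {-} | 1 pending]
  bind d := a
step 4: unify c ~ e  [subst: {d:=a} | 0 pending]
  bind c := e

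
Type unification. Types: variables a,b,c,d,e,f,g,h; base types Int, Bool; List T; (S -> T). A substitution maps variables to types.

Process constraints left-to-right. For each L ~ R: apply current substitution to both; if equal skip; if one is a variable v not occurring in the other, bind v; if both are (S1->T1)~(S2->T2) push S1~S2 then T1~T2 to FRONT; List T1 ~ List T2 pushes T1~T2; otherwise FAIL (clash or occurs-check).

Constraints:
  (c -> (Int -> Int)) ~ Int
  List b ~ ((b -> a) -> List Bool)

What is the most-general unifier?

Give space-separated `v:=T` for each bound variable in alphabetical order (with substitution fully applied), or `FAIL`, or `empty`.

Answer: FAIL

Derivation:
step 1: unify (c -> (Int -> Int)) ~ Int  [subst: {-} | 1 pending]
  clash: (c -> (Int -> Int)) vs Int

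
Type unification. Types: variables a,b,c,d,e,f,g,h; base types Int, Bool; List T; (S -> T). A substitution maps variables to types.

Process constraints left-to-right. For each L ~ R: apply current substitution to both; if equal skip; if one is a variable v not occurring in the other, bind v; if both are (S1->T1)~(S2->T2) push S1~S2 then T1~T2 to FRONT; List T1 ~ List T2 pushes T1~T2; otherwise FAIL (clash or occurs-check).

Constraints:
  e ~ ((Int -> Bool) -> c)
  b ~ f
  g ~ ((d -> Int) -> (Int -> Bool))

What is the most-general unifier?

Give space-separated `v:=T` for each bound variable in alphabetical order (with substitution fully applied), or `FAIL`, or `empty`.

step 1: unify e ~ ((Int -> Bool) -> c)  [subst: {-} | 2 pending]
  bind e := ((Int -> Bool) -> c)
step 2: unify b ~ f  [subst: {e:=((Int -> Bool) -> c)} | 1 pending]
  bind b := f
step 3: unify g ~ ((d -> Int) -> (Int -> Bool))  [subst: {e:=((Int -> Bool) -> c), b:=f} | 0 pending]
  bind g := ((d -> Int) -> (Int -> Bool))

Answer: b:=f e:=((Int -> Bool) -> c) g:=((d -> Int) -> (Int -> Bool))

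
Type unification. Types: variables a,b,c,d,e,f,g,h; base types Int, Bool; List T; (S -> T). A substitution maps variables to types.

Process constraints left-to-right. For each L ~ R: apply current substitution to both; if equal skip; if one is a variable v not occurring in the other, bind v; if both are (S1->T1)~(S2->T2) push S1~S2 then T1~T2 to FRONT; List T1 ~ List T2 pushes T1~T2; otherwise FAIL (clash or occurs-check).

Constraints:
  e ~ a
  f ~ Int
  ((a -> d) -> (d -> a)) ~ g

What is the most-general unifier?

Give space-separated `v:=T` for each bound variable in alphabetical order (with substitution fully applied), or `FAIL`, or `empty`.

step 1: unify e ~ a  [subst: {-} | 2 pending]
  bind e := a
step 2: unify f ~ Int  [subst: {e:=a} | 1 pending]
  bind f := Int
step 3: unify ((a -> d) -> (d -> a)) ~ g  [subst: {e:=a, f:=Int} | 0 pending]
  bind g := ((a -> d) -> (d -> a))

Answer: e:=a f:=Int g:=((a -> d) -> (d -> a))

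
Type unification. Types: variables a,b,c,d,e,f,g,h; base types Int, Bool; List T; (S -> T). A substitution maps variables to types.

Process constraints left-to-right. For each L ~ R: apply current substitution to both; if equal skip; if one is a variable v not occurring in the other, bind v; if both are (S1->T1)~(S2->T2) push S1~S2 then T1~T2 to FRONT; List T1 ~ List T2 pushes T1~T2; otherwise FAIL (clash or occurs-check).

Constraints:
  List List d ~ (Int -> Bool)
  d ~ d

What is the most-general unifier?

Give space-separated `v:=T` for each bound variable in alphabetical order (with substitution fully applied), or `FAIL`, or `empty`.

step 1: unify List List d ~ (Int -> Bool)  [subst: {-} | 1 pending]
  clash: List List d vs (Int -> Bool)

Answer: FAIL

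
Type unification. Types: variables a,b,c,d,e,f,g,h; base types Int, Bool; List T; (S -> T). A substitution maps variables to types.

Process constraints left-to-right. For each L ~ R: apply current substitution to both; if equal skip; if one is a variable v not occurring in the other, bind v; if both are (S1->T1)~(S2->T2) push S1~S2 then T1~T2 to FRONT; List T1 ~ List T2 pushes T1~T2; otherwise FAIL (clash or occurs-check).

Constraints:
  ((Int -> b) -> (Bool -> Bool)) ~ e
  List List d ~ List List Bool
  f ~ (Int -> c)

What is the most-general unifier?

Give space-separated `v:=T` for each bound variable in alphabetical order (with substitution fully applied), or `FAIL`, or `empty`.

step 1: unify ((Int -> b) -> (Bool -> Bool)) ~ e  [subst: {-} | 2 pending]
  bind e := ((Int -> b) -> (Bool -> Bool))
step 2: unify List List d ~ List List Bool  [subst: {e:=((Int -> b) -> (Bool -> Bool))} | 1 pending]
  -> decompose List: push List d~List Bool
step 3: unify List d ~ List Bool  [subst: {e:=((Int -> b) -> (Bool -> Bool))} | 1 pending]
  -> decompose List: push d~Bool
step 4: unify d ~ Bool  [subst: {e:=((Int -> b) -> (Bool -> Bool))} | 1 pending]
  bind d := Bool
step 5: unify f ~ (Int -> c)  [subst: {e:=((Int -> b) -> (Bool -> Bool)), d:=Bool} | 0 pending]
  bind f := (Int -> c)

Answer: d:=Bool e:=((Int -> b) -> (Bool -> Bool)) f:=(Int -> c)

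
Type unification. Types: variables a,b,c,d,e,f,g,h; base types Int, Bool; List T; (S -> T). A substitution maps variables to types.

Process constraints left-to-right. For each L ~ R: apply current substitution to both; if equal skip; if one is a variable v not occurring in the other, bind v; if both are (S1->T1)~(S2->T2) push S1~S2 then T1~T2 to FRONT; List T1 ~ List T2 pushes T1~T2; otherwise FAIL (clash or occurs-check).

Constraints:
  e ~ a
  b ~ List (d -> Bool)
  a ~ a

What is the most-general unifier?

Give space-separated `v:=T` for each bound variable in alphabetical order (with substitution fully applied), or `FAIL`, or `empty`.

Answer: b:=List (d -> Bool) e:=a

Derivation:
step 1: unify e ~ a  [subst: {-} | 2 pending]
  bind e := a
step 2: unify b ~ List (d -> Bool)  [subst: {e:=a} | 1 pending]
  bind b := List (d -> Bool)
step 3: unify a ~ a  [subst: {e:=a, b:=List (d -> Bool)} | 0 pending]
  -> identical, skip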